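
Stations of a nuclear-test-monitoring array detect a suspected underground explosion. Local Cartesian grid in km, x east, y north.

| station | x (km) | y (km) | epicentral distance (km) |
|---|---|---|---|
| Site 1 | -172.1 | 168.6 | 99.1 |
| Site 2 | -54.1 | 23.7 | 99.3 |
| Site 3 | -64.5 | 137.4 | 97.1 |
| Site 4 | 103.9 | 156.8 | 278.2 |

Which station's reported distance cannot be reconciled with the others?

Site 4

Solve using three stations at a time. Using Site 1, Site 2, Site 3 (subtract circle equations pairwise → linear system) gives (x, y) ≈ (-139.0, 75.2).
Distances from that point to each station vs reported:
  Site 1: calculated 99.1 vs reported 99.1 → residual 0.0 km
  Site 2: calculated 99.3 vs reported 99.3 → residual 0.0 km
  Site 3: calculated 97.1 vs reported 97.1 → residual 0.0 km
  Site 4: calculated 256.3 vs reported 278.2 → residual 21.9 km
Site 1, Site 2, Site 3 are mutually consistent (residuals ≈ 0); Site 4 is off by 21.9 km.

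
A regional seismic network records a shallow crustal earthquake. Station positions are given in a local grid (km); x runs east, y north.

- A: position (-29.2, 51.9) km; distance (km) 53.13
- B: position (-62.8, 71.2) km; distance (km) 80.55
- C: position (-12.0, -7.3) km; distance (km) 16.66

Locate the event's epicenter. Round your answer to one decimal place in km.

-27.5 km east, -1.2 km north

Circle about each station: (x + 29.2)² + (y − 51.9)² = 53.13²; (x + 62.8)² + (y − 71.2)² = 80.55²; (x + 12.0)² + (y + 7.3)² = 16.66².
Subtracting the A equation from the B and C equations removes the quadratic terms:
-67.2 x + 38.6 y = 1801.52
34.4 x − 118.4 y = -803.72
Solving the 2×2 system: x ≈ -27.5, y ≈ -1.2 km.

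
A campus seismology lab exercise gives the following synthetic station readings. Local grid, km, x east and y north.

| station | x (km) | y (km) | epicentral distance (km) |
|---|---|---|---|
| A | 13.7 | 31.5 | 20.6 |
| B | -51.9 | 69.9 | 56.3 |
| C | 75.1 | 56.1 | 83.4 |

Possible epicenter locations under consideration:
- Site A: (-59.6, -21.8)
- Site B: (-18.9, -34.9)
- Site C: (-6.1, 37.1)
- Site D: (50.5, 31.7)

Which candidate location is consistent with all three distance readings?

Site C

For each candidate, compare |candidate − station| to the reported distance:
Site A: residuals A 70.0, B 35.7, C 72.2 → max 72.2 km
Site B: residuals A 53.4, B 53.6, C 47.4 → max 53.6 km
Site C: residuals A 0.0, B 0.0, C 0.0 → max 0.0 km
Site D: residuals A 16.2, B 53.0, C 48.8 → max 53.0 km
Only Site C has all residuals ≈ 0.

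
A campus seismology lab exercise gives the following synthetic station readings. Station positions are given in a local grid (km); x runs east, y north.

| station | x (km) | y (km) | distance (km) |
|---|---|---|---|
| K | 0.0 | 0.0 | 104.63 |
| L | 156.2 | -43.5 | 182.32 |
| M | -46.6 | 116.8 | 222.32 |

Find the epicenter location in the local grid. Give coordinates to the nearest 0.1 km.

Circle about each station: x² + y² = 104.63²; (x − 156.2)² + (y + 43.5)² = 182.32²; (x + 46.6)² + (y − 116.8)² = 222.32².
Subtracting pairs of circle equations eliminates x²+y² and gives linear equations (the radical axes):
312.4 x − 87.0 y = 3997.54
-93.2 x + 233.6 y = -22664.95
Solving the 2×2 system: x ≈ -16.0, y ≈ -103.4 km.

-16.0 km east, -103.4 km north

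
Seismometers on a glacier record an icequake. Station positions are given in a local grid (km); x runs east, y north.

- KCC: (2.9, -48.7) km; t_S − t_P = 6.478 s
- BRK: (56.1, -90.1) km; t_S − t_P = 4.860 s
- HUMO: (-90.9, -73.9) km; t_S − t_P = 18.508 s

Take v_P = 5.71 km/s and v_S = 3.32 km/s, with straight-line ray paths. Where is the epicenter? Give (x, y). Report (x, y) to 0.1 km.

Distance from S−P lag: d = Δt · v_P v_S / (v_P − v_S) = Δt · (5.71·3.32)/(5.71−3.32) ≈ 7.9319·Δt.
So d_KCC = 51.38, d_BRK = 38.55, d_HUMO = 146.80 km.
Circle about each station: (x − 2.9)² + (y + 48.7)² = 51.38²; (x − 56.1)² + (y + 90.1)² = 38.55²; (x + 90.9)² + (y + 73.9)² = 146.80².
Subtracting the KCC equation from the BRK and HUMO equations removes the quadratic terms:
106.4 x − 82.8 y = 10038.92
-187.6 x − 50.4 y = -7566.42
Solving the 2×2 system: x ≈ 54.2, y ≈ -51.6 km.

x ≈ 54.2 km, y ≈ -51.6 km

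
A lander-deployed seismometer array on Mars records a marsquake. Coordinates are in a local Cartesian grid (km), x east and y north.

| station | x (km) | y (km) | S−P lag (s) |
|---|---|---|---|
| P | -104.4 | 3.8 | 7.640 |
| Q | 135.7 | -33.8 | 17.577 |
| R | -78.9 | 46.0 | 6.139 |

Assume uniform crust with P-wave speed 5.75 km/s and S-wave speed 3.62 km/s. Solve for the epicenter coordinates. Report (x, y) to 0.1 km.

(-30.1, 11.1)

Distance from S−P lag: d = Δt · v_P v_S / (v_P − v_S) = Δt · (5.75·3.62)/(5.75−3.62) ≈ 9.7723·Δt.
So d_P = 74.66, d_Q = 171.77, d_R = 59.99 km.
Circle about each station: (x + 104.4)² + (y − 3.8)² = 74.66²; (x − 135.7)² + (y + 33.8)² = 171.77²; (x + 78.9)² + (y − 46.0)² = 59.99².
Subtracting the P equation from the Q and R equations removes the quadratic terms:
480.2 x − 75.2 y = -15287.69
51.0 x + 84.4 y = -597.27
Solving the 2×2 system: x ≈ -30.1, y ≈ 11.1 km.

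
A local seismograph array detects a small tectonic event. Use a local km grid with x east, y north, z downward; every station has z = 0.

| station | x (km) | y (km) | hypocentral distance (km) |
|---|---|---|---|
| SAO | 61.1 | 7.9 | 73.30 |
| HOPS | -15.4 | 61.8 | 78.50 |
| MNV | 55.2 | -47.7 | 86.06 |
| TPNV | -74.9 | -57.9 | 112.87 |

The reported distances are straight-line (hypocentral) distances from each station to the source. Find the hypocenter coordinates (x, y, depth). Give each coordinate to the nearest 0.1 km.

Each station gives a sphere (x−x_i)² + (y−y_i)² + z² = d_i² (stations at z=0).
Subtracting the SAO sphere from HOPS and MNV: z² cancels, leaving linear equations in x and y:
-153.0 x + 107.8 y = -528.58
-11.8 x − 111.2 y = -506.72
Solving: x ≈ 6.202, y ≈ 3.899 km (keep extra digits for the depth step; rounded: 6.2, 3.9).
Then from the SAO sphere: z² = 73.30² − (x − 61.1)² − (y − 7.9)² with x = 6.202, y = 3.899, so z ≈ 48.405 ≈ 48.4 km.

x ≈ 6.2 km, y ≈ 3.9 km, depth ≈ 48.4 km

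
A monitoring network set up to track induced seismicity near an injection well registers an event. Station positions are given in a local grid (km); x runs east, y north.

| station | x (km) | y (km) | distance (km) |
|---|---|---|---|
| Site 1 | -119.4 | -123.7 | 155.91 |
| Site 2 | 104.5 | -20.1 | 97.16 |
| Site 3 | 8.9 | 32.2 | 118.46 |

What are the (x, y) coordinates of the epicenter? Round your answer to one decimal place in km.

Circle about each station: (x + 119.4)² + (y + 123.7)² = 155.91²; (x − 104.5)² + (y + 20.1)² = 97.16²; (x − 8.9)² + (y − 32.2)² = 118.46².
Subtracting the Site 1 equation from the Site 2 and Site 3 equations removes the quadratic terms:
447.8 x + 207.2 y = -3365.93
256.6 x + 311.8 y = -18166.84
Solving the 2×2 system: x ≈ 31.4, y ≈ -84.1 km.
Check against Site 1 (with the unrounded x, y): √((x + 119.4)²+(y + 123.7)²) = 155.91 ≈ 155.91 km. ✓

31.4 km east, -84.1 km north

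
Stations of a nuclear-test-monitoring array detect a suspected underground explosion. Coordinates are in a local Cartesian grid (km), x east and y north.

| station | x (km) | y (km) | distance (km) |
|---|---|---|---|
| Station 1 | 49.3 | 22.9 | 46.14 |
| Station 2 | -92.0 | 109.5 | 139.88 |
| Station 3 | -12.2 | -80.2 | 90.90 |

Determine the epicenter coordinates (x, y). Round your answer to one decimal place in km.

Circle about each station: (x − 49.3)² + (y − 22.9)² = 46.14²; (x + 92.0)² + (y − 109.5)² = 139.88²; (x + 12.2)² + (y + 80.2)² = 90.90².
Subtracting the Station 1 equation from the Station 2 and Station 3 equations removes the quadratic terms:
-282.6 x + 173.2 y = 61.84
-123.0 x − 206.2 y = -2507.93
Solving the 2×2 system: x ≈ 5.3, y ≈ 9.0 km.
Check against Station 1 (with the unrounded x, y): √((x − 49.3)²+(y − 22.9)²) = 46.14 ≈ 46.14 km. ✓

(5.3, 9.0)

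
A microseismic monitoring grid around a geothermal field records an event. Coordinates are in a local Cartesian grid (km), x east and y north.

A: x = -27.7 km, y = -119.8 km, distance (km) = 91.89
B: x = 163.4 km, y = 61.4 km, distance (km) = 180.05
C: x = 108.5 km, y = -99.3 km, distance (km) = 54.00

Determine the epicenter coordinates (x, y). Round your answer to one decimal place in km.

56.8 km east, -83.7 km north

Circle about each station: (x + 27.7)² + (y + 119.8)² = 91.89²; (x − 163.4)² + (y − 61.4)² = 180.05²; (x − 108.5)² + (y + 99.3)² = 54.00².
Subtracting the A equation from the B and C equations removes the quadratic terms:
382.2 x + 362.4 y = -8624.04
272.4 x + 41.0 y = 12041.18
Solving the 2×2 system: x ≈ 56.8, y ≈ -83.7 km.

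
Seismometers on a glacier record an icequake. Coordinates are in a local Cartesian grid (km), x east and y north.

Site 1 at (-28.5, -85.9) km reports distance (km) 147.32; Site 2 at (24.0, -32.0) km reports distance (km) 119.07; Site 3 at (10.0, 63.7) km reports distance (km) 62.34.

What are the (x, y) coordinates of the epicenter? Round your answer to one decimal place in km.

-52.2 km east, 59.5 km north

Circle about each station: (x + 28.5)² + (y + 85.9)² = 147.32²; (x − 24.0)² + (y + 32.0)² = 119.07²; (x − 10.0)² + (y − 63.7)² = 62.34².
Subtracting pairs of circle equations eliminates x²+y² and gives linear equations (the radical axes):
105.0 x + 107.8 y = 934.46
77.0 x + 299.2 y = 13783.54
Solving the 2×2 system: x ≈ -52.2, y ≈ 59.5 km.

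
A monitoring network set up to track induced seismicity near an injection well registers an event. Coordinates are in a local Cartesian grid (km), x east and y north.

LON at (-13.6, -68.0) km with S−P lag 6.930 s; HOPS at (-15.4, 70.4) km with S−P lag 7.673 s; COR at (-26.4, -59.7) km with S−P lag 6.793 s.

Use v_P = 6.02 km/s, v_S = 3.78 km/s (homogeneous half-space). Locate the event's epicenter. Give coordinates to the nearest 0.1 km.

12.2 km east, -2.5 km north

Distance from S−P lag: d = Δt · v_P v_S / (v_P − v_S) = Δt · (6.02·3.78)/(6.02−3.78) ≈ 10.1587·Δt.
So d_LON = 70.40, d_HOPS = 77.95, d_COR = 69.01 km.
Circle about each station: (x + 13.6)² + (y + 68.0)² = 70.40²; (x + 15.4)² + (y − 70.4)² = 77.95²; (x + 26.4)² + (y + 59.7)² = 69.01².
Subtracting the LON equation from the HOPS and COR equations removes the quadratic terms:
-3.6 x + 276.8 y = -735.68
-25.6 x + 16.6 y = -354.13
Solving the 2×2 system: x ≈ 12.2, y ≈ -2.5 km.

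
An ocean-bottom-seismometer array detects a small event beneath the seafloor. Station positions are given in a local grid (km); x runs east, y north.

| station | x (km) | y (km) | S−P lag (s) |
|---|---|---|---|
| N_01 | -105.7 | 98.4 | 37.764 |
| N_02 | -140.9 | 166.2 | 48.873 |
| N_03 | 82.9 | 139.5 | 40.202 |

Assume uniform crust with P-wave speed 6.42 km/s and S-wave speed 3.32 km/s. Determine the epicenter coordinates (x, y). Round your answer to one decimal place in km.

Distance from S−P lag: d = Δt · v_P v_S / (v_P − v_S) = Δt · (6.42·3.32)/(6.42−3.32) ≈ 6.8756·Δt.
So d_N_01 = 259.65, d_N_02 = 336.03, d_N_03 = 276.41 km.
Circle about each station: (x + 105.7)² + (y − 98.4)² = 259.65²; (x + 140.9)² + (y − 166.2)² = 336.03²; (x − 82.9)² + (y − 139.5)² = 276.41².
Subtracting the N_01 equation from the N_02 and N_03 equations removes the quadratic terms:
-70.4 x + 135.6 y = -18877.84
377.2 x + 82.2 y = -3506.76
Solving the 2×2 system: x ≈ 18.9, y ≈ -129.4 km.

(18.9, -129.4)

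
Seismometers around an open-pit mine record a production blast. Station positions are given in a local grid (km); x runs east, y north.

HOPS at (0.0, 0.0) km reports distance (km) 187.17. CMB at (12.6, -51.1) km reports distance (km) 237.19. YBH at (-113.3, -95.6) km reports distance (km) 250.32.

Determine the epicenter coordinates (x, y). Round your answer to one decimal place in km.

Circle about each station: x² + y² = 187.17²; (x − 12.6)² + (y + 51.1)² = 237.19²; (x + 113.3)² + (y + 95.6)² = 250.32².
Subtracting the HOPS equation from the CMB and YBH equations removes the quadratic terms:
25.2 x − 102.2 y = -18456.52
-226.6 x − 191.2 y = -5651.24
Solving the 2×2 system: x ≈ -105.5, y ≈ 154.6 km.
Check against HOPS (with the unrounded x, y): √(x²+y²) = 187.15 ≈ 187.17 km. ✓

(-105.5, 154.6)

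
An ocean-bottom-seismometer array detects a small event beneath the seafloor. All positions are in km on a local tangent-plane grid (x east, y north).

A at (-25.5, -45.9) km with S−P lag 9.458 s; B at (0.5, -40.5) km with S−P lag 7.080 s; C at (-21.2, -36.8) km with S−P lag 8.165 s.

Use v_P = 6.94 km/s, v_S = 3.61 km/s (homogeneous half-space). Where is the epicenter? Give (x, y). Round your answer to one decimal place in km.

x ≈ 19.4 km, y ≈ 9.3 km

Distance from S−P lag: d = Δt · v_P v_S / (v_P − v_S) = Δt · (6.94·3.61)/(6.94−3.61) ≈ 7.5235·Δt.
So d_A = 71.16, d_B = 53.27, d_C = 61.43 km.
Circle about each station: (x + 25.5)² + (y + 45.9)² = 71.16²; (x − 0.5)² + (y + 40.5)² = 53.27²; (x + 21.2)² + (y + 36.8)² = 61.43².
Subtracting the A equation from the B and C equations removes the quadratic terms:
52.0 x + 10.8 y = 1109.49
8.6 x + 18.2 y = 336.72
Solving the 2×2 system: x ≈ 19.4, y ≈ 9.3 km.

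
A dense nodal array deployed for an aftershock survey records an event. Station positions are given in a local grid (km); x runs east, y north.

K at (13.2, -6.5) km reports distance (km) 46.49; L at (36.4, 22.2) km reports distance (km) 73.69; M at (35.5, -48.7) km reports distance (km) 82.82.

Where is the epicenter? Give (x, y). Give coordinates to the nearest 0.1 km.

-33.1 km east, -2.3 km north

Circle about each station: (x − 13.2)² + (y + 6.5)² = 46.49²; (x − 36.4)² + (y − 22.2)² = 73.69²; (x − 35.5)² + (y + 48.7)² = 82.82².
Subtracting the K equation from the L and M equations removes the quadratic terms:
46.4 x + 57.4 y = -1667.59
44.6 x − 84.4 y = -1282.38
Solving the 2×2 system: x ≈ -33.1, y ≈ -2.3 km.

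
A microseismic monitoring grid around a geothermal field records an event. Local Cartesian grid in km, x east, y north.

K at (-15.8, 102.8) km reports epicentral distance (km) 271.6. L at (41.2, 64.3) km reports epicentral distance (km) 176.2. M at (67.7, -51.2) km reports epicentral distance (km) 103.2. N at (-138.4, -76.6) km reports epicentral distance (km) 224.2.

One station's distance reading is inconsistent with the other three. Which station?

L

Solve using three stations at a time. Using K, M, N (subtract circle equations pairwise → linear system) gives (x, y) ≈ (71.9, -154.2).
Distances from that point to each station vs reported:
  K: calculated 271.6 vs reported 271.6 → residual 0.0 km
  L: calculated 220.7 vs reported 176.2 → residual 44.5 km
  M: calculated 103.1 vs reported 103.2 → residual 0.1 km
  N: calculated 224.2 vs reported 224.2 → residual 0.0 km
K, M, N are mutually consistent (residuals ≈ 0); L is off by 44.5 km.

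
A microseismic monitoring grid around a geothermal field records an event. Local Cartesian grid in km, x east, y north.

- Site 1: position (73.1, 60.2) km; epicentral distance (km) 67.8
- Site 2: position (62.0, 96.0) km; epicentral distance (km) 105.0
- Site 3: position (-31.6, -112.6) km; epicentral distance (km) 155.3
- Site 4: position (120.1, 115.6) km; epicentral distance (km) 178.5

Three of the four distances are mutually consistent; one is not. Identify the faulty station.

Site 4

Solve using three stations at a time. Using Site 1, Site 2, Site 3 (subtract circle equations pairwise → linear system) gives (x, y) ≈ (82.4, -7.1).
Distances from that point to each station vs reported:
  Site 1: calculated 67.9 vs reported 67.8 → residual 0.1 km
  Site 2: calculated 105.1 vs reported 105.0 → residual 0.1 km
  Site 3: calculated 155.3 vs reported 155.3 → residual 0.0 km
  Site 4: calculated 128.3 vs reported 178.5 → residual 50.2 km
Site 1, Site 2, Site 3 are mutually consistent (residuals ≈ 0); Site 4 is off by 50.2 km.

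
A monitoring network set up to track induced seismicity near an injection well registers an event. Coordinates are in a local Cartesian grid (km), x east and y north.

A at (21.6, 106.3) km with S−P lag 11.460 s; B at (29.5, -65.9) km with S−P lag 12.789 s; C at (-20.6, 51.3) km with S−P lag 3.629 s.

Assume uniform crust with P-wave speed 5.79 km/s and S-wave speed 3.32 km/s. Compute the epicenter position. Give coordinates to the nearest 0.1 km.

-13.0 km east, 24.1 km north

Distance from S−P lag: d = Δt · v_P v_S / (v_P − v_S) = Δt · (5.79·3.32)/(5.79−3.32) ≈ 7.7825·Δt.
So d_A = 89.19, d_B = 99.53, d_C = 28.24 km.
Circle about each station: (x − 21.6)² + (y − 106.3)² = 89.19²; (x − 29.5)² + (y + 65.9)² = 99.53²; (x + 20.6)² + (y − 51.3)² = 28.24².
Subtracting the A equation from the B and C equations removes the quadratic terms:
15.8 x − 344.4 y = -8504.55
-84.4 x − 110.0 y = -1552.84
Solving the 2×2 system: x ≈ -13.0, y ≈ 24.1 km.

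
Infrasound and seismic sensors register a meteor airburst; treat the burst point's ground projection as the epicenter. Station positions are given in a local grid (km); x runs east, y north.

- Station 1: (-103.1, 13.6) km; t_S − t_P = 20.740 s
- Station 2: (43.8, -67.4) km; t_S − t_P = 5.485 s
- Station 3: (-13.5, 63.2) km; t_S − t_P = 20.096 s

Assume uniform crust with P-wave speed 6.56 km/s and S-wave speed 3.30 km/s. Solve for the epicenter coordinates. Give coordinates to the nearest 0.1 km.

x ≈ 7.4 km, y ≈ -68.6 km

Distance from S−P lag: d = Δt · v_P v_S / (v_P − v_S) = Δt · (6.56·3.30)/(6.56−3.30) ≈ 6.6405·Δt.
So d_Station 1 = 137.72, d_Station 2 = 36.42, d_Station 3 = 133.45 km.
Circle about each station: (x + 103.1)² + (y − 13.6)² = 137.72²; (x − 43.8)² + (y + 67.4)² = 36.42²; (x + 13.5)² + (y − 63.2)² = 133.45².
Subtracting pairs of circle equations eliminates x²+y² and gives linear equations (the radical axes):
293.8 x − 162.0 y = 13287.01
179.2 x + 99.2 y = -5480.18
Solving the 2×2 system: x ≈ 7.4, y ≈ -68.6 km.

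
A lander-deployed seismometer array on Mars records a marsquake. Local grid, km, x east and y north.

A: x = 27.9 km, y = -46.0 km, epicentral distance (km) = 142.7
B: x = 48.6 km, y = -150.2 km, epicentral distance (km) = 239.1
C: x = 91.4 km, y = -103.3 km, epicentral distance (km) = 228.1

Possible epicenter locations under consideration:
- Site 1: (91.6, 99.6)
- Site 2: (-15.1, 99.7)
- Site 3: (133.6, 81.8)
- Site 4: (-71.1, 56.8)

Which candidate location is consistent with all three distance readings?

Site 4

For each candidate, compare |candidate − station| to the reported distance:
Site 1: residuals A 16.2, B 14.4, C 25.2 → max 25.2 km
Site 2: residuals A 9.2, B 18.8, C 1.1 → max 18.8 km
Site 3: residuals A 23.1, B 8.0, C 38.3 → max 38.3 km
Site 4: residuals A 0.0, B 0.0, C 0.0 → max 0.0 km
Only Site 4 has all residuals ≈ 0.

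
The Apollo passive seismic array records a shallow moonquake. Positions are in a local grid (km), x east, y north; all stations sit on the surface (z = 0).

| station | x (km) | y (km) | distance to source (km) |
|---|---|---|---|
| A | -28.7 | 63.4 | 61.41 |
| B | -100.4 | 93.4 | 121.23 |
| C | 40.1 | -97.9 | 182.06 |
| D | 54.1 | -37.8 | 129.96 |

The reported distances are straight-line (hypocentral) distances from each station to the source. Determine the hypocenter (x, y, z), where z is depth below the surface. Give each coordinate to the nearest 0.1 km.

(10.6, 75.9, 45.5)

Each station gives a sphere (x−x_i)² + (y−y_i)² + z² = d_i² (stations at z=0).
Subtracting the A sphere from B and C: z² cancels, leaving linear equations in x and y:
-143.4 x + 60.0 y = 3034.95
137.6 x − 322.6 y = -23025.49
Solving: x ≈ 10.590, y ≈ 75.892 km (keep extra digits for the depth step; rounded: 10.6, 75.9).
Then from the A sphere: z² = 61.41² − (x + 28.7)² − (y − 63.4)² with x = 10.590, y = 75.892, so z ≈ 45.513 ≈ 45.5 km.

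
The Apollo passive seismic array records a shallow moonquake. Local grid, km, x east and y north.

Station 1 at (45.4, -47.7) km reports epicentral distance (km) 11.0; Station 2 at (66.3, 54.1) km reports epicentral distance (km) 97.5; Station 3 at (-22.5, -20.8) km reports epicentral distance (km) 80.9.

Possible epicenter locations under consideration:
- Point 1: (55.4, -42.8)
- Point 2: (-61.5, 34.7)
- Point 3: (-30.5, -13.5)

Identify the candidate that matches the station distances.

Point 1

For each candidate, compare |candidate − station| to the reported distance:
Point 1: residuals Station 1 0.1, Station 2 0.0, Station 3 0.0 → max 0.1 km
Point 2: residuals Station 1 124.0, Station 2 31.8, Station 3 13.1 → max 124.0 km
Point 3: residuals Station 1 72.2, Station 2 20.6, Station 3 70.1 → max 72.2 km
Only Point 1 has all residuals ≈ 0.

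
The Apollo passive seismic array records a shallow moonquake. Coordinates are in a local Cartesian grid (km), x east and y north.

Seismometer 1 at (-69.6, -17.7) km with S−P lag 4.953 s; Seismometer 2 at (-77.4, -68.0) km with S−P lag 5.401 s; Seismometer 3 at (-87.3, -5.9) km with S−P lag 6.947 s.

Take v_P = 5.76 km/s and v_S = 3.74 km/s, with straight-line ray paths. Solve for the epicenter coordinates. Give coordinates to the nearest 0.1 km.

(-24.5, -45.2)

Distance from S−P lag: d = Δt · v_P v_S / (v_P − v_S) = Δt · (5.76·3.74)/(5.76−3.74) ≈ 10.6646·Δt.
So d_Seismometer 1 = 52.82, d_Seismometer 2 = 57.60, d_Seismometer 3 = 74.09 km.
Circle about each station: (x + 69.6)² + (y + 17.7)² = 52.82²; (x + 77.4)² + (y + 68.0)² = 57.60²; (x + 87.3)² + (y + 5.9)² = 74.09².
Subtracting the Seismometer 1 equation from the Seismometer 2 and Seismometer 3 equations removes the quadratic terms:
-15.6 x − 100.6 y = 4929.50
-35.4 x + 23.6 y = -200.73
Solving the 2×2 system: x ≈ -24.5, y ≈ -45.2 km.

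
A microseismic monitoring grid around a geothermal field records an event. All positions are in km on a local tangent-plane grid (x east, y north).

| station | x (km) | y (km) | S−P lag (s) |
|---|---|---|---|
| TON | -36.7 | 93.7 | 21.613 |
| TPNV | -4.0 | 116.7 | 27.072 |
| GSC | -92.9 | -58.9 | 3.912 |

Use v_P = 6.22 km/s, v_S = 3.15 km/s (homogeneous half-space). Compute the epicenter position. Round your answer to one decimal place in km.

Distance from S−P lag: d = Δt · v_P v_S / (v_P − v_S) = Δt · (6.22·3.15)/(6.22−3.15) ≈ 6.3821·Δt.
So d_TON = 137.94, d_TPNV = 172.78, d_GSC = 24.97 km.
Circle about each station: (x + 36.7)² + (y − 93.7)² = 137.94²; (x + 4.0)² + (y − 116.7)² = 172.78²; (x + 92.9)² + (y + 58.9)² = 24.97².
Subtracting the TON equation from the TPNV and GSC equations removes the quadratic terms:
65.4 x + 46.0 y = -7317.17
-112.4 x − 305.2 y = 20376.98
Solving the 2×2 system: x ≈ -87.6, y ≈ -34.5 km.

(-87.6, -34.5)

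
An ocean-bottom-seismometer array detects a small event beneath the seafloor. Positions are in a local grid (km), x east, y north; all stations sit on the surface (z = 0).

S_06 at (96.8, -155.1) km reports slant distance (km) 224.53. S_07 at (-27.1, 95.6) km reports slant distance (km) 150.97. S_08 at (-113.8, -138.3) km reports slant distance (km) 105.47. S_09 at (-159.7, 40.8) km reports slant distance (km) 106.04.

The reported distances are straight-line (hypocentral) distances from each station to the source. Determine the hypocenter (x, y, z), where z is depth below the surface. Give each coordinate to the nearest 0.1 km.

(-93.1, -37.9, 24.8)

Each station gives a sphere (x−x_i)² + (y−y_i)² + z² = d_i² (stations at z=0).
Subtracting the S_06 sphere from S_07 and S_08: z² cancels, leaving linear equations in x and y:
-247.8 x + 501.4 y = 4069.30
-421.2 x + 33.6 y = 37940.88
Solving: x ≈ -93.101, y ≈ -37.896 km (keep extra digits for the depth step; rounded: -93.1, -37.9).
Then from the S_06 sphere: z² = 224.53² − (x − 96.8)² − (y + 155.1)² with x = -93.101, y = -37.896, so z ≈ 24.790 ≈ 24.8 km.
Check against S_09 (with the unrounded solution): distance 106.03 ≈ 106.04 km. ✓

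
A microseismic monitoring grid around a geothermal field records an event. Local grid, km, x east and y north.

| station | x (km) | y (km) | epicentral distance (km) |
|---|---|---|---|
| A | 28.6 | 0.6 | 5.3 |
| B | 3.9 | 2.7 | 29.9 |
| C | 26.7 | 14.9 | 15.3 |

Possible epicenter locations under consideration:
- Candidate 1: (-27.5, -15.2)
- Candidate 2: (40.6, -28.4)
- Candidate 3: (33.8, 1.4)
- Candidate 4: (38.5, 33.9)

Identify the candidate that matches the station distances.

For each candidate, compare |candidate − station| to the reported distance:
Candidate 1: residuals A 53.0, B 6.2, C 46.7 → max 53.0 km
Candidate 2: residuals A 26.1, B 18.2, C 30.2 → max 30.2 km
Candidate 3: residuals A 0.0, B 0.0, C 0.0 → max 0.0 km
Candidate 4: residuals A 29.4, B 16.7, C 7.1 → max 29.4 km
Only Candidate 3 has all residuals ≈ 0.

Candidate 3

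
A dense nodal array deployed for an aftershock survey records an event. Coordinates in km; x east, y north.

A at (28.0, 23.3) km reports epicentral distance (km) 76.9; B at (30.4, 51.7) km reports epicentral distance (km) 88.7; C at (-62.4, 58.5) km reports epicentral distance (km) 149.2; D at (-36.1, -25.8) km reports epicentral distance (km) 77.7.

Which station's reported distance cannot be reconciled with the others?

Solve using three stations at a time. Using A, C, D (subtract circle equations pairwise → linear system) gives (x, y) ≈ (36.6, -53.1).
Distances from that point to each station vs reported:
  A: calculated 76.9 vs reported 76.9 → residual 0.0 km
  B: calculated 105.0 vs reported 88.7 → residual 16.3 km
  C: calculated 149.2 vs reported 149.2 → residual 0.0 km
  D: calculated 77.7 vs reported 77.7 → residual 0.0 km
A, C, D are mutually consistent (residuals ≈ 0); B is off by 16.3 km.

B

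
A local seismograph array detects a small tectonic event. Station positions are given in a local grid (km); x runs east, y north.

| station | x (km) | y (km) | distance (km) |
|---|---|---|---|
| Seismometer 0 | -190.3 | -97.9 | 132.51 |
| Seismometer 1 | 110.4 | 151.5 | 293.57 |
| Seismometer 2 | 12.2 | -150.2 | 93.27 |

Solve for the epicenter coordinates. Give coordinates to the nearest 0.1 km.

-58.1 km east, -88.9 km north

Circle about each station: (x + 190.3)² + (y + 97.9)² = 132.51²; (x − 110.4)² + (y − 151.5)² = 293.57²; (x − 12.2)² + (y + 150.2)² = 93.27².
Subtracting the Seismometer 0 equation from the Seismometer 1 and Seismometer 2 equations removes the quadratic terms:
601.4 x + 498.8 y = -79282.53
405.0 x − 104.6 y = -14230.01
Solving the 2×2 system: x ≈ -58.1, y ≈ -88.9 km.
Check against Seismometer 0 (with the unrounded x, y): √((x + 190.3)²+(y + 97.9)²) = 132.51 ≈ 132.51 km. ✓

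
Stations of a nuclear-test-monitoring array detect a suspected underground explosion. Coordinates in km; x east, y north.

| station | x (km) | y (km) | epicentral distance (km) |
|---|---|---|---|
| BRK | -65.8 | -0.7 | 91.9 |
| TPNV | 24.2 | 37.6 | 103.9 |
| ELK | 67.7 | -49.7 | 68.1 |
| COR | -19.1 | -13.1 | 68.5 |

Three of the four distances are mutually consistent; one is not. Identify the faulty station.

COR

Solve using three stations at a time. Using BRK, TPNV, ELK (subtract circle equations pairwise → linear system) gives (x, y) ≈ (1.1, -63.7).
Distances from that point to each station vs reported:
  BRK: calculated 91.9 vs reported 91.9 → residual 0.0 km
  TPNV: calculated 103.9 vs reported 103.9 → residual 0.0 km
  ELK: calculated 68.1 vs reported 68.1 → residual 0.0 km
  COR: calculated 54.5 vs reported 68.5 → residual 14.0 km
BRK, TPNV, ELK are mutually consistent (residuals ≈ 0); COR is off by 14.0 km.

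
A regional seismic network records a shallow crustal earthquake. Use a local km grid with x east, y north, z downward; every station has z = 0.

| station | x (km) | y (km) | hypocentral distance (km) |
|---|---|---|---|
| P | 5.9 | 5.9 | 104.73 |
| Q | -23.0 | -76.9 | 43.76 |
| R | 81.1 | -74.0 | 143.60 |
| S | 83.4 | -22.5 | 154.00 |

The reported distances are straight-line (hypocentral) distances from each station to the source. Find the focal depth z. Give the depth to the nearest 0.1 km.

Each station gives a sphere (x−x_i)² + (y−y_i)² + z² = d_i² (stations at z=0).
Subtracting the P sphere from Q and R: z² cancels, leaving linear equations in x and y:
-57.8 x − 165.6 y = 15426.43
150.4 x − 159.8 y = 2331.00
Solving: x ≈ -60.895, y ≈ -71.900 km (keep extra digits for the depth step; rounded: -60.9, -71.9).
Then from the P sphere: z² = 104.73² − (x − 5.9)² − (y − 5.9)² with x = -60.895, y = -71.900, so z ≈ 21.306 ≈ 21.3 km.

z ≈ 21.3 km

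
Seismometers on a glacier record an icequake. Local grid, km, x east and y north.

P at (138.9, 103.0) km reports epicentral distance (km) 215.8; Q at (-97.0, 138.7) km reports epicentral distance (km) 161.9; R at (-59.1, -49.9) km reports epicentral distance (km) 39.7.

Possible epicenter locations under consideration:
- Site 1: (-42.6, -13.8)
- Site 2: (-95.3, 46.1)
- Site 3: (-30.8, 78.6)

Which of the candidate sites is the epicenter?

Site 1

For each candidate, compare |candidate − station| to the reported distance:
Site 1: residuals P 0.0, Q 0.0, R 0.0 → max 0.0 km
Site 2: residuals P 25.2, Q 69.3, R 62.9 → max 69.3 km
Site 3: residuals P 44.4, Q 72.5, R 91.9 → max 91.9 km
Only Site 1 has all residuals ≈ 0.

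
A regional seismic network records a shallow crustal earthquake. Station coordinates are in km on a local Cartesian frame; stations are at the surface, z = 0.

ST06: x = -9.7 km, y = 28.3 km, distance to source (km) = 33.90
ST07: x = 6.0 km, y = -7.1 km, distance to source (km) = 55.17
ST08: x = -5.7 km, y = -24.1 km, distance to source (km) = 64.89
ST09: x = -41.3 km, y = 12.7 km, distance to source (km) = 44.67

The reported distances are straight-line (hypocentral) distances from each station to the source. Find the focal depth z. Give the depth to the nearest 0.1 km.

depth ≈ 33.0 km

Each station gives a sphere (x−x_i)² + (y−y_i)² + z² = d_i² (stations at z=0).
Subtracting the ST06 sphere from ST07 and ST08: z² cancels, leaving linear equations in x and y:
31.4 x − 70.8 y = -2703.09
8.0 x − 104.8 y = -3343.18
Solving: x ≈ -17.100, y ≈ 30.595 km (keep extra digits for the depth step; rounded: -17.1, 30.6).
Then from the ST06 sphere: z² = 33.90² − (x + 9.7)² − (y − 28.3)² with x = -17.100, y = 30.595, so z ≈ 33.003 ≈ 33.0 km.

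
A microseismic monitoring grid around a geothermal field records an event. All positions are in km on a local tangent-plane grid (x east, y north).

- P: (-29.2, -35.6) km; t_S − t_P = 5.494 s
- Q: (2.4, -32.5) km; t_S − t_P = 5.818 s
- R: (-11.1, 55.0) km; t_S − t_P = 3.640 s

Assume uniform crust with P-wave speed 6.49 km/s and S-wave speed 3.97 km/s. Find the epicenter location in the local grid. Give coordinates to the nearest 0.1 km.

(-24.8, 20.4)

Distance from S−P lag: d = Δt · v_P v_S / (v_P − v_S) = Δt · (6.49·3.97)/(6.49−3.97) ≈ 10.2243·Δt.
So d_P = 56.17, d_Q = 59.49, d_R = 37.22 km.
Circle about each station: (x + 29.2)² + (y + 35.6)² = 56.17²; (x − 2.4)² + (y + 32.5)² = 59.49²; (x + 11.1)² + (y − 55.0)² = 37.22².
Subtracting pairs of circle equations eliminates x²+y² and gives linear equations (the radical axes):
63.2 x + 6.2 y = -1441.98
36.2 x + 181.2 y = 2797.95
Solving the 2×2 system: x ≈ -24.8, y ≈ 20.4 km.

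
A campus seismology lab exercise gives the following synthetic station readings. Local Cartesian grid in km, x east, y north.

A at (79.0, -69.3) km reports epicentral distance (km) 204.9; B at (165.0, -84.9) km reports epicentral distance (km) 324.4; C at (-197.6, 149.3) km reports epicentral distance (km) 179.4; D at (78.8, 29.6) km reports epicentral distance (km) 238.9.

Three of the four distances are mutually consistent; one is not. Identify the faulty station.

Solve using three stations at a time. Using B, C, D (subtract circle equations pairwise → linear system) gives (x, y) ≈ (-154.0, -25.1).
Distances from that point to each station vs reported:
  A: calculated 237.2 vs reported 204.9 → residual 32.3 km
  B: calculated 324.6 vs reported 324.4 → residual 0.2 km
  C: calculated 179.7 vs reported 179.4 → residual 0.3 km
  D: calculated 239.1 vs reported 238.9 → residual 0.2 km
B, C, D are mutually consistent (residuals ≈ 0); A is off by 32.3 km.

A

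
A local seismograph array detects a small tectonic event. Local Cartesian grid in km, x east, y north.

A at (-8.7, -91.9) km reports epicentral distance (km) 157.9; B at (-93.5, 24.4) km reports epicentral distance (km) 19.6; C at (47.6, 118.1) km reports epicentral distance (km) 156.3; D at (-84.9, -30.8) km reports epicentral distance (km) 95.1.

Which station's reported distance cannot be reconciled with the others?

Solve using three stations at a time. Using A, B, C (subtract circle equations pairwise → linear system) gives (x, y) ≈ (-89.8, 43.6).
Distances from that point to each station vs reported:
  A: calculated 157.9 vs reported 157.9 → residual 0.0 km
  B: calculated 19.5 vs reported 19.6 → residual 0.1 km
  C: calculated 156.3 vs reported 156.3 → residual 0.0 km
  D: calculated 74.5 vs reported 95.1 → residual 20.6 km
A, B, C are mutually consistent (residuals ≈ 0); D is off by 20.6 km.

D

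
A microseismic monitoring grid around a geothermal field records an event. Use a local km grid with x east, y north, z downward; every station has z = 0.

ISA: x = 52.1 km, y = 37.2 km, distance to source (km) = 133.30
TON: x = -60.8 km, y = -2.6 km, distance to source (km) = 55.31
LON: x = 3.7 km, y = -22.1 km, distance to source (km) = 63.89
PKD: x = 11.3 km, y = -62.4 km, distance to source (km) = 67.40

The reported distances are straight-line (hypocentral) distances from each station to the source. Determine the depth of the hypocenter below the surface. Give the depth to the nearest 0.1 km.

Each station gives a sphere (x−x_i)² + (y−y_i)² + z² = d_i² (stations at z=0).
Subtracting the ISA sphere from TON and LON: z² cancels, leaving linear equations in x and y:
-225.8 x − 79.6 y = 14314.84
-96.8 x − 118.6 y = 10090.81
Solving: x ≈ -46.895, y ≈ -46.807 km (keep extra digits for the depth step; rounded: -46.9, -46.8).
Then from the ISA sphere: z² = 133.30² − (x − 52.1)² − (y − 37.2)² with x = -46.895, y = -46.807, so z ≈ 30.194 ≈ 30.2 km.

z ≈ 30.2 km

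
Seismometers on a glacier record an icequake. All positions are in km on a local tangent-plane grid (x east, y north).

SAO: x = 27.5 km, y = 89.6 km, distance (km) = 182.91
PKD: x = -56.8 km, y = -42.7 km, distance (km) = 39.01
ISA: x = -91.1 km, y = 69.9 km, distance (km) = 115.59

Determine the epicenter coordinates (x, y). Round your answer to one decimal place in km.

x ≈ -95.7 km, y ≈ -45.6 km

Circle about each station: (x − 27.5)² + (y − 89.6)² = 182.91²; (x + 56.8)² + (y + 42.7)² = 39.01²; (x + 91.1)² + (y − 69.9)² = 115.59².
Subtracting pairs of circle equations eliminates x²+y² and gives linear equations (the radical axes):
-168.6 x − 264.6 y = 28199.41
-237.2 x − 39.4 y = 24495.83
Solving the 2×2 system: x ≈ -95.7, y ≈ -45.6 km.
Check against SAO (with the unrounded x, y): √((x − 27.5)²+(y − 89.6)²) = 182.91 ≈ 182.91 km. ✓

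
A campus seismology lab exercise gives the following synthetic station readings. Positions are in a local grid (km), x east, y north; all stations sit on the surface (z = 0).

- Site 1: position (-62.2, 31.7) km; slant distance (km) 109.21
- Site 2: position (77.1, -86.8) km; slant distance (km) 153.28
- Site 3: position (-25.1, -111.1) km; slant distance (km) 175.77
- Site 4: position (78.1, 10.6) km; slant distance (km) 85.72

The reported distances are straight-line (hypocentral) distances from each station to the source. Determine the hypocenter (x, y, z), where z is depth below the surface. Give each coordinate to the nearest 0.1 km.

Each station gives a sphere (x−x_i)² + (y−y_i)² + z² = d_i² (stations at z=0).
Subtracting the Site 1 sphere from Site 2 and Site 3: z² cancels, leaving linear equations in x and y:
278.6 x − 237.0 y = -2963.01
74.2 x − 285.6 y = -10868.78
Solving: x ≈ 27.906, y ≈ 45.306 km (keep extra digits for the depth step; rounded: 27.9, 45.3).
Then from the Site 1 sphere: z² = 109.21² − (x + 62.2)² − (y − 31.7)² with x = 27.906, y = 45.306, so z ≈ 60.188 ≈ 60.2 km.

x ≈ 27.9 km, y ≈ 45.3 km, depth ≈ 60.2 km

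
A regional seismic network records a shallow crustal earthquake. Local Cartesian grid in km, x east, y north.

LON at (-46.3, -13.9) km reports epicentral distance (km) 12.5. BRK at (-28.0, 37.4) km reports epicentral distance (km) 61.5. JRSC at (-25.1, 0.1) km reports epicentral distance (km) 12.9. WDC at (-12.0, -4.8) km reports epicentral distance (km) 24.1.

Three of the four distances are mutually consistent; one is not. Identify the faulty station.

BRK

Solve using three stations at a time. Using LON, JRSC, WDC (subtract circle equations pairwise → linear system) gives (x, y) ≈ (-36.0, -6.8).
Distances from that point to each station vs reported:
  LON: calculated 12.5 vs reported 12.5 → residual 0.0 km
  BRK: calculated 44.9 vs reported 61.5 → residual 16.6 km
  JRSC: calculated 12.9 vs reported 12.9 → residual 0.0 km
  WDC: calculated 24.1 vs reported 24.1 → residual 0.0 km
LON, JRSC, WDC are mutually consistent (residuals ≈ 0); BRK is off by 16.6 km.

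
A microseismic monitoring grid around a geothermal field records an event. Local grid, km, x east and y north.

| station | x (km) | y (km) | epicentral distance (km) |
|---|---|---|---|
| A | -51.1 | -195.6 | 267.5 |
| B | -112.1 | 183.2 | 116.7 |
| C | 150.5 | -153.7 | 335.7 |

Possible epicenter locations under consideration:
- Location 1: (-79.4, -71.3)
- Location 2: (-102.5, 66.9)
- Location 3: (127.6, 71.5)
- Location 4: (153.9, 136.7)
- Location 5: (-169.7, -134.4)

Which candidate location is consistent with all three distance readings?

Location 2

For each candidate, compare |candidate − station| to the reported distance:
Location 1: residuals A 140.0, B 139.9, C 91.5 → max 140.0 km
Location 2: residuals A 0.0, B 0.0, C 0.0 → max 0.0 km
Location 3: residuals A 53.9, B 147.7, C 109.3 → max 147.7 km
Location 4: residuals A 122.9, B 153.3, C 45.3 → max 153.3 km
Location 5: residuals A 134.0, B 206.1, C 14.9 → max 206.1 km
Only Location 2 has all residuals ≈ 0.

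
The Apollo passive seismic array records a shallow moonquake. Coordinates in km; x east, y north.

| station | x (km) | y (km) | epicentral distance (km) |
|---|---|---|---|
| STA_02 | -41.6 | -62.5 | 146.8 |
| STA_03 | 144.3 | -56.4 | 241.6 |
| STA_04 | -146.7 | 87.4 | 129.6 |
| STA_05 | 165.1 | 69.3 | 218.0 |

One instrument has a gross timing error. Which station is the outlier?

STA_04

Solve using three stations at a time. Using STA_02, STA_03, STA_05 (subtract circle equations pairwise → linear system) gives (x, y) ≈ (-52.4, 83.9).
Distances from that point to each station vs reported:
  STA_02: calculated 146.8 vs reported 146.8 → residual 0.0 km
  STA_03: calculated 241.6 vs reported 241.6 → residual 0.0 km
  STA_04: calculated 94.4 vs reported 129.6 → residual 35.2 km
  STA_05: calculated 218.0 vs reported 218.0 → residual 0.0 km
STA_02, STA_03, STA_05 are mutually consistent (residuals ≈ 0); STA_04 is off by 35.2 km.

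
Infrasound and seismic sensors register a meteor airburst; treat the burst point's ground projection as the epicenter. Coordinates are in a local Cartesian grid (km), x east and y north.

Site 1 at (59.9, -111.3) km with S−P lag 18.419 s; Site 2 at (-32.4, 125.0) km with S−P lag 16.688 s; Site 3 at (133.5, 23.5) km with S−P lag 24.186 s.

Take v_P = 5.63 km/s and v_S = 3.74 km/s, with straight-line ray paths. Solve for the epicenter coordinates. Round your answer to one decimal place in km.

-129.9 km east, -33.3 km north

Distance from S−P lag: d = Δt · v_P v_S / (v_P − v_S) = Δt · (5.63·3.74)/(5.63−3.74) ≈ 11.1408·Δt.
So d_Site 1 = 205.20, d_Site 2 = 185.92, d_Site 3 = 269.45 km.
Circle about each station: (x − 59.9)² + (y + 111.3)² = 205.20²; (x + 32.4)² + (y − 125.0)² = 185.92²; (x − 133.5)² + (y − 23.5)² = 269.45².
Subtracting the Site 1 equation from the Site 2 and Site 3 equations removes the quadratic terms:
-184.6 x + 472.6 y = 8239.85
147.2 x + 269.6 y = -28097.46
Solving the 2×2 system: x ≈ -129.9, y ≈ -33.3 km.
Check against Site 1 (with the unrounded x, y): √((x − 59.9)²+(y + 111.3)²) = 205.19 ≈ 205.20 km. ✓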